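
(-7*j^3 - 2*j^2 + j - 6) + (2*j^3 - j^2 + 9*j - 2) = -5*j^3 - 3*j^2 + 10*j - 8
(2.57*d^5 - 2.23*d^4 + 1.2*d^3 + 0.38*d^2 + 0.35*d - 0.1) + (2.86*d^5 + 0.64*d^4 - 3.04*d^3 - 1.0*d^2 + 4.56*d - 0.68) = 5.43*d^5 - 1.59*d^4 - 1.84*d^3 - 0.62*d^2 + 4.91*d - 0.78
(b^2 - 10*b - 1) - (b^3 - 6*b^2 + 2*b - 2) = -b^3 + 7*b^2 - 12*b + 1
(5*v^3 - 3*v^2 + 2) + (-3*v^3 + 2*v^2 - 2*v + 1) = 2*v^3 - v^2 - 2*v + 3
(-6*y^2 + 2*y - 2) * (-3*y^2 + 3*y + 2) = 18*y^4 - 24*y^3 - 2*y - 4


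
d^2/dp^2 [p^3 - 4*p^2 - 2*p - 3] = 6*p - 8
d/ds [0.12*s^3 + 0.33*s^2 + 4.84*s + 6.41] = 0.36*s^2 + 0.66*s + 4.84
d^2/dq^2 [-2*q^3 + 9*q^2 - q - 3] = 18 - 12*q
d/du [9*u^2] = 18*u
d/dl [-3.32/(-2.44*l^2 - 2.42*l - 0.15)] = (-16.2016*l - 8.0344)/(2.44*l^2 + 2.42*l + 0.15)^2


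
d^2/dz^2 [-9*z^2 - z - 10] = -18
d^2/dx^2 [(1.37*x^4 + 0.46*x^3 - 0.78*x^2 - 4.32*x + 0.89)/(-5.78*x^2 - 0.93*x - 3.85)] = (-91.5390159999999*x^6 - 44.1857879999999*x^5 - 190.029138*x^4 + 221.455444*x^3 - 536.108976*x^2 - 646.412496*x + 30.258398)/(193.100552*x^6 + 93.209436*x^5 + 400.864386*x^4 + 124.976097*x^3 + 267.011745*x^2 + 41.354775*x + 57.066625)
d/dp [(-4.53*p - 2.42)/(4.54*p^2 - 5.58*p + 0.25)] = (20.5662*p^2 + 21.9736*p - 14.6361)/(20.6116*p^4 - 50.6664*p^3 + 33.4064*p^2 - 2.79*p + 0.0625)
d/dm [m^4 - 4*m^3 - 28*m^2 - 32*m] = 4*m^3 - 12*m^2 - 56*m - 32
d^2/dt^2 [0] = 0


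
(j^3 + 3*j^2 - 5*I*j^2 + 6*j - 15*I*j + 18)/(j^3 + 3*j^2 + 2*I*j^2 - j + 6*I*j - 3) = (j - 6*I)/(j + I)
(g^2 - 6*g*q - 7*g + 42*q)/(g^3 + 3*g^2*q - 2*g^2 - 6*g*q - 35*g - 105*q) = (g - 6*q)/(g^2 + 3*g*q + 5*g + 15*q)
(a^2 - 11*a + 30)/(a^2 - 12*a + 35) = (a - 6)/(a - 7)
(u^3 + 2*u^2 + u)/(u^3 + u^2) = (u + 1)/u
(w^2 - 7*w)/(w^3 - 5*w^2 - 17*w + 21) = w/(w^2 + 2*w - 3)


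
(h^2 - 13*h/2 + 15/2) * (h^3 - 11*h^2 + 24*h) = h^5 - 35*h^4/2 + 103*h^3 - 477*h^2/2 + 180*h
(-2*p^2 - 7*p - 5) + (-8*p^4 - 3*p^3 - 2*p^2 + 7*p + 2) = -8*p^4 - 3*p^3 - 4*p^2 - 3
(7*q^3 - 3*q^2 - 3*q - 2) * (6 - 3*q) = -21*q^4 + 51*q^3 - 9*q^2 - 12*q - 12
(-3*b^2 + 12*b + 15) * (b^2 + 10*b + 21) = -3*b^4 - 18*b^3 + 72*b^2 + 402*b + 315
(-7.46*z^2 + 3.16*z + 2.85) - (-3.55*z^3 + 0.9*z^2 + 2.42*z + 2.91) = 3.55*z^3 - 8.36*z^2 + 0.74*z - 0.0600000000000001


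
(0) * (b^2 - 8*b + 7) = 0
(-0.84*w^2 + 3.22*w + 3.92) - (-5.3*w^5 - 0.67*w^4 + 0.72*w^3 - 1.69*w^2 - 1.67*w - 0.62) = 5.3*w^5 + 0.67*w^4 - 0.72*w^3 + 0.85*w^2 + 4.89*w + 4.54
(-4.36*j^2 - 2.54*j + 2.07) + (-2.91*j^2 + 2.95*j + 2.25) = -7.27*j^2 + 0.41*j + 4.32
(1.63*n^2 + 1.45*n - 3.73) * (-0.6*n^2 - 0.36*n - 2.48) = -0.978*n^4 - 1.4568*n^3 - 2.3264*n^2 - 2.2532*n + 9.2504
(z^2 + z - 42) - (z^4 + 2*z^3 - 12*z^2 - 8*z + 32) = -z^4 - 2*z^3 + 13*z^2 + 9*z - 74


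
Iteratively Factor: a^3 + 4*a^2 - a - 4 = (a + 4)*(a^2 - 1) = (a + 1)*(a + 4)*(a - 1)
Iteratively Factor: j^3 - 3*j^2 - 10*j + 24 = (j + 3)*(j^2 - 6*j + 8) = (j - 2)*(j + 3)*(j - 4)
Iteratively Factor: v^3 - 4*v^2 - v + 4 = (v + 1)*(v^2 - 5*v + 4) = (v - 1)*(v + 1)*(v - 4)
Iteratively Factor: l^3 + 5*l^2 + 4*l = (l + 4)*(l^2 + l) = l*(l + 4)*(l + 1)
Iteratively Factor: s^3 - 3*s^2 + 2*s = (s - 1)*(s^2 - 2*s) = s*(s - 1)*(s - 2)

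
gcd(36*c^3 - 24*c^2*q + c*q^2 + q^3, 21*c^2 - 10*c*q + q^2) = -3*c + q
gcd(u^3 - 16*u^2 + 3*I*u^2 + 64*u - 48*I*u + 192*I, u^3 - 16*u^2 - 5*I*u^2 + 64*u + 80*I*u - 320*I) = u^2 - 16*u + 64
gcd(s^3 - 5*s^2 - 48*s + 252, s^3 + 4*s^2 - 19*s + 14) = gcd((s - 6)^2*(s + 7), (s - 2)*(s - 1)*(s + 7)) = s + 7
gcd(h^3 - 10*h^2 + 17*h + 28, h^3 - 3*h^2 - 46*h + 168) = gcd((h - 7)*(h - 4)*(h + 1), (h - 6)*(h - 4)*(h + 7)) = h - 4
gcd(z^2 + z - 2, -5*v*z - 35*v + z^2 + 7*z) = 1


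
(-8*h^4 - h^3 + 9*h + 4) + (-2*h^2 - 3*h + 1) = -8*h^4 - h^3 - 2*h^2 + 6*h + 5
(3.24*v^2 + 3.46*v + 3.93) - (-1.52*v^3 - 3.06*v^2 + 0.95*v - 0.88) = 1.52*v^3 + 6.3*v^2 + 2.51*v + 4.81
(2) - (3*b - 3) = 5 - 3*b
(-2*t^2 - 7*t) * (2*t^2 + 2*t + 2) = -4*t^4 - 18*t^3 - 18*t^2 - 14*t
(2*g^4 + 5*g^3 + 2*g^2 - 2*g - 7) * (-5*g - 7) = -10*g^5 - 39*g^4 - 45*g^3 - 4*g^2 + 49*g + 49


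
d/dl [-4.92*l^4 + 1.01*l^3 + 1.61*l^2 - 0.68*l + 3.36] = -19.68*l^3 + 3.03*l^2 + 3.22*l - 0.68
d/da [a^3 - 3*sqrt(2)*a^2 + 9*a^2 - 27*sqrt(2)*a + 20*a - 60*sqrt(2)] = 3*a^2 - 6*sqrt(2)*a + 18*a - 27*sqrt(2) + 20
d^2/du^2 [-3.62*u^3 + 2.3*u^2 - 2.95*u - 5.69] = 4.6 - 21.72*u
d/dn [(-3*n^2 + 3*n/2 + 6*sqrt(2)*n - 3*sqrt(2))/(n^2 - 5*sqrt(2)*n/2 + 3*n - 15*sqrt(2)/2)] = 3*(-14*n^2 + 2*sqrt(2)*n^2 + 68*sqrt(2)*n - 140 - 3*sqrt(2))/(2*(2*n^4 - 10*sqrt(2)*n^3 + 12*n^3 - 60*sqrt(2)*n^2 + 43*n^2 - 90*sqrt(2)*n + 150*n + 225))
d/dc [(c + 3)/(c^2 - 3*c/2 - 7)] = 2*(2*c^2 - 3*c - (c + 3)*(4*c - 3) - 14)/(-2*c^2 + 3*c + 14)^2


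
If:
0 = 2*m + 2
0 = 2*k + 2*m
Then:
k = 1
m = -1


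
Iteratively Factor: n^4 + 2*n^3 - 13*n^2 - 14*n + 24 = (n - 1)*(n^3 + 3*n^2 - 10*n - 24) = (n - 1)*(n + 2)*(n^2 + n - 12) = (n - 3)*(n - 1)*(n + 2)*(n + 4)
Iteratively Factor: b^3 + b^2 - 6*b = (b - 2)*(b^2 + 3*b) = b*(b - 2)*(b + 3)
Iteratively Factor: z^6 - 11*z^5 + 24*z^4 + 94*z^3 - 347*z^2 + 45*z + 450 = (z - 5)*(z^5 - 6*z^4 - 6*z^3 + 64*z^2 - 27*z - 90) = (z - 5)*(z - 3)*(z^4 - 3*z^3 - 15*z^2 + 19*z + 30) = (z - 5)*(z - 3)*(z + 1)*(z^3 - 4*z^2 - 11*z + 30) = (z - 5)*(z - 3)*(z - 2)*(z + 1)*(z^2 - 2*z - 15) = (z - 5)*(z - 3)*(z - 2)*(z + 1)*(z + 3)*(z - 5)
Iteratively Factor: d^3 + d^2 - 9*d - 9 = (d - 3)*(d^2 + 4*d + 3) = (d - 3)*(d + 1)*(d + 3)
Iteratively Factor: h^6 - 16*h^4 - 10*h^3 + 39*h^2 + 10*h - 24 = (h - 4)*(h^5 + 4*h^4 - 10*h^2 - h + 6) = (h - 4)*(h - 1)*(h^4 + 5*h^3 + 5*h^2 - 5*h - 6) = (h - 4)*(h - 1)*(h + 1)*(h^3 + 4*h^2 + h - 6) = (h - 4)*(h - 1)^2*(h + 1)*(h^2 + 5*h + 6) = (h - 4)*(h - 1)^2*(h + 1)*(h + 3)*(h + 2)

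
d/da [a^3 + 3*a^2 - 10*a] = 3*a^2 + 6*a - 10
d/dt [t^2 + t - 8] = 2*t + 1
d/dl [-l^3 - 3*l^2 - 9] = 3*l*(-l - 2)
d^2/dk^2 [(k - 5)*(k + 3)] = 2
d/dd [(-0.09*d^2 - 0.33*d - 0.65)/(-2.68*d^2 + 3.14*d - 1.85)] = (-1.167*d^2 - 3.151*d + 2.6515)/(7.1824*d^4 - 16.8304*d^3 + 19.7756*d^2 - 11.618*d + 3.4225)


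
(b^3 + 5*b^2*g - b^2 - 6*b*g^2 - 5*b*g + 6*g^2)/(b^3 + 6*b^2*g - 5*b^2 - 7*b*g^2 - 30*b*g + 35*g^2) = (b^2 + 6*b*g - b - 6*g)/(b^2 + 7*b*g - 5*b - 35*g)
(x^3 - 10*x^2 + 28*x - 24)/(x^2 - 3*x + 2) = (x^2 - 8*x + 12)/(x - 1)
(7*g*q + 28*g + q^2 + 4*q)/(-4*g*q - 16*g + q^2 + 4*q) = (7*g + q)/(-4*g + q)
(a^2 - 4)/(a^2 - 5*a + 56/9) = 9*(a^2 - 4)/(9*a^2 - 45*a + 56)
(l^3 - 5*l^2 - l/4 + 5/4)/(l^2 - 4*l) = (4*l^3 - 20*l^2 - l + 5)/(4*l*(l - 4))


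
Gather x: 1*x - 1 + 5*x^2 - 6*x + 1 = 5*x^2 - 5*x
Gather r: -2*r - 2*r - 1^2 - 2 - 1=-4*r - 4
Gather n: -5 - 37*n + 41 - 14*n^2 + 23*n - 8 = -14*n^2 - 14*n + 28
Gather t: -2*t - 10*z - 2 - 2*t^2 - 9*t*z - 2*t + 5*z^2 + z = -2*t^2 + t*(-9*z - 4) + 5*z^2 - 9*z - 2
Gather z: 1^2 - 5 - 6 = -10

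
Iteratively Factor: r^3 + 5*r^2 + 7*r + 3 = (r + 1)*(r^2 + 4*r + 3) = (r + 1)^2*(r + 3)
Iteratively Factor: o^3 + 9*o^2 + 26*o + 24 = (o + 2)*(o^2 + 7*o + 12) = (o + 2)*(o + 4)*(o + 3)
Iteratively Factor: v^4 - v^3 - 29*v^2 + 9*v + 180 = (v - 3)*(v^3 + 2*v^2 - 23*v - 60) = (v - 3)*(v + 4)*(v^2 - 2*v - 15) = (v - 3)*(v + 3)*(v + 4)*(v - 5)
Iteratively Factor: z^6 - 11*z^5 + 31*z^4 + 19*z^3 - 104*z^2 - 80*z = (z - 4)*(z^5 - 7*z^4 + 3*z^3 + 31*z^2 + 20*z) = (z - 5)*(z - 4)*(z^4 - 2*z^3 - 7*z^2 - 4*z) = (z - 5)*(z - 4)^2*(z^3 + 2*z^2 + z) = (z - 5)*(z - 4)^2*(z + 1)*(z^2 + z) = (z - 5)*(z - 4)^2*(z + 1)^2*(z)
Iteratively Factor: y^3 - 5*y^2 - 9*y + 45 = (y - 5)*(y^2 - 9) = (y - 5)*(y - 3)*(y + 3)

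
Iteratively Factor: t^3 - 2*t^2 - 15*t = (t + 3)*(t^2 - 5*t) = t*(t + 3)*(t - 5)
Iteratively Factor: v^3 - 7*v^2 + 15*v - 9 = (v - 3)*(v^2 - 4*v + 3) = (v - 3)^2*(v - 1)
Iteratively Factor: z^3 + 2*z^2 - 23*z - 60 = (z - 5)*(z^2 + 7*z + 12) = (z - 5)*(z + 3)*(z + 4)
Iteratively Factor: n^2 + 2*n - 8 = (n - 2)*(n + 4)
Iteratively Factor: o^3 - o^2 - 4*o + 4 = (o - 1)*(o^2 - 4) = (o - 1)*(o + 2)*(o - 2)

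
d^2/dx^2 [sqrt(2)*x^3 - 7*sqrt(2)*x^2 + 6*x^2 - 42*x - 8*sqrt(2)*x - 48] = 6*sqrt(2)*x - 14*sqrt(2) + 12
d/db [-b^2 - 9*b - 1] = -2*b - 9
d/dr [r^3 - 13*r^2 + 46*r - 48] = 3*r^2 - 26*r + 46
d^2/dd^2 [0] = 0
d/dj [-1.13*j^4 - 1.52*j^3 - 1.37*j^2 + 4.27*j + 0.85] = -4.52*j^3 - 4.56*j^2 - 2.74*j + 4.27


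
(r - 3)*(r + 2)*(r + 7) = r^3 + 6*r^2 - 13*r - 42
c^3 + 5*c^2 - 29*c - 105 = (c - 5)*(c + 3)*(c + 7)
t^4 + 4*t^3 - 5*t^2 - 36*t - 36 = (t - 3)*(t + 2)^2*(t + 3)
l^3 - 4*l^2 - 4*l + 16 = (l - 4)*(l - 2)*(l + 2)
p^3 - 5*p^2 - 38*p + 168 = (p - 7)*(p - 4)*(p + 6)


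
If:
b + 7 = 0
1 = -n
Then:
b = -7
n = -1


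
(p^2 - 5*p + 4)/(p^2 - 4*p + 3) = (p - 4)/(p - 3)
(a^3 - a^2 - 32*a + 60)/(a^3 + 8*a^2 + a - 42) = (a^2 + a - 30)/(a^2 + 10*a + 21)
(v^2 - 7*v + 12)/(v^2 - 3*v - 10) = (-v^2 + 7*v - 12)/(-v^2 + 3*v + 10)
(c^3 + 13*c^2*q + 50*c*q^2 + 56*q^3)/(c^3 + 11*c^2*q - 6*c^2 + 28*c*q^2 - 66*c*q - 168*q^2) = (c + 2*q)/(c - 6)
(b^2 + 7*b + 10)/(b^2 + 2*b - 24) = (b^2 + 7*b + 10)/(b^2 + 2*b - 24)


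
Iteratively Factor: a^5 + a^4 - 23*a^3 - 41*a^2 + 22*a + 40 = (a - 5)*(a^4 + 6*a^3 + 7*a^2 - 6*a - 8) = (a - 5)*(a + 1)*(a^3 + 5*a^2 + 2*a - 8) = (a - 5)*(a + 1)*(a + 4)*(a^2 + a - 2) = (a - 5)*(a + 1)*(a + 2)*(a + 4)*(a - 1)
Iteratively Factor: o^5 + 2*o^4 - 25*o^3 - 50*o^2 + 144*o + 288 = (o + 3)*(o^4 - o^3 - 22*o^2 + 16*o + 96) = (o + 3)*(o + 4)*(o^3 - 5*o^2 - 2*o + 24) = (o + 2)*(o + 3)*(o + 4)*(o^2 - 7*o + 12) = (o - 3)*(o + 2)*(o + 3)*(o + 4)*(o - 4)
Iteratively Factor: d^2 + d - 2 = (d + 2)*(d - 1)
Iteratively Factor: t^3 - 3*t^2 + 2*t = (t - 1)*(t^2 - 2*t) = (t - 2)*(t - 1)*(t)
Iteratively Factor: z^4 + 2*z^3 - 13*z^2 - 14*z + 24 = (z + 4)*(z^3 - 2*z^2 - 5*z + 6) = (z - 3)*(z + 4)*(z^2 + z - 2) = (z - 3)*(z - 1)*(z + 4)*(z + 2)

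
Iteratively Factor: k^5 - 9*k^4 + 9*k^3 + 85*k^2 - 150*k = (k - 5)*(k^4 - 4*k^3 - 11*k^2 + 30*k) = (k - 5)*(k - 2)*(k^3 - 2*k^2 - 15*k) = k*(k - 5)*(k - 2)*(k^2 - 2*k - 15) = k*(k - 5)*(k - 2)*(k + 3)*(k - 5)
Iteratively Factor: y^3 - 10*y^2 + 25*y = (y - 5)*(y^2 - 5*y) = (y - 5)^2*(y)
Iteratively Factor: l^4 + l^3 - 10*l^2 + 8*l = (l - 1)*(l^3 + 2*l^2 - 8*l) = (l - 1)*(l + 4)*(l^2 - 2*l) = (l - 2)*(l - 1)*(l + 4)*(l)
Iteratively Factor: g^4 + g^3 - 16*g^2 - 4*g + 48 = (g + 2)*(g^3 - g^2 - 14*g + 24) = (g + 2)*(g + 4)*(g^2 - 5*g + 6) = (g - 2)*(g + 2)*(g + 4)*(g - 3)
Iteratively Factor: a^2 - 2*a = (a - 2)*(a)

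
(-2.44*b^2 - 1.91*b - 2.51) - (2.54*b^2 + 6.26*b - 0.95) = -4.98*b^2 - 8.17*b - 1.56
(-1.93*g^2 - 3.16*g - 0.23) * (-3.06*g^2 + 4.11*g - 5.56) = 5.9058*g^4 + 1.7373*g^3 - 1.553*g^2 + 16.6243*g + 1.2788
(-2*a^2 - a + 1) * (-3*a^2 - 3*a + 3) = 6*a^4 + 9*a^3 - 6*a^2 - 6*a + 3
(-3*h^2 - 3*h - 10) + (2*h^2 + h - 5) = -h^2 - 2*h - 15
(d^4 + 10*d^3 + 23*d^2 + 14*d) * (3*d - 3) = 3*d^5 + 27*d^4 + 39*d^3 - 27*d^2 - 42*d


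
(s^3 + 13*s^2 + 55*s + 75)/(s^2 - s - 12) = (s^2 + 10*s + 25)/(s - 4)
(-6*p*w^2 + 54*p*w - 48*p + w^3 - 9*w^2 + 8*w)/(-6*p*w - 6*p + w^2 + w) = (w^2 - 9*w + 8)/(w + 1)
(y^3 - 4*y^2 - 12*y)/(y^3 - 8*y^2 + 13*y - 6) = y*(y + 2)/(y^2 - 2*y + 1)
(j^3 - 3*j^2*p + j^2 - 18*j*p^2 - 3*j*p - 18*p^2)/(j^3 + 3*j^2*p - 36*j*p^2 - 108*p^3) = (j + 1)/(j + 6*p)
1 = 1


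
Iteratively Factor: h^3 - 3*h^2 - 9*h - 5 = (h + 1)*(h^2 - 4*h - 5) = (h + 1)^2*(h - 5)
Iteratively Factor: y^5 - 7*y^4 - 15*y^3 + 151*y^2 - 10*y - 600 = (y - 5)*(y^4 - 2*y^3 - 25*y^2 + 26*y + 120) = (y - 5)*(y + 4)*(y^3 - 6*y^2 - y + 30) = (y - 5)*(y + 2)*(y + 4)*(y^2 - 8*y + 15) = (y - 5)*(y - 3)*(y + 2)*(y + 4)*(y - 5)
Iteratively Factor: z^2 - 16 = (z + 4)*(z - 4)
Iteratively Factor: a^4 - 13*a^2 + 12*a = (a - 3)*(a^3 + 3*a^2 - 4*a) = (a - 3)*(a - 1)*(a^2 + 4*a) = (a - 3)*(a - 1)*(a + 4)*(a)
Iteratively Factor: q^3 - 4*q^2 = (q - 4)*(q^2) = q*(q - 4)*(q)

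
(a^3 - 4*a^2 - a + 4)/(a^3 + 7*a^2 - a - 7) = (a - 4)/(a + 7)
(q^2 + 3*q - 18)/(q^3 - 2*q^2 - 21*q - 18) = (-q^2 - 3*q + 18)/(-q^3 + 2*q^2 + 21*q + 18)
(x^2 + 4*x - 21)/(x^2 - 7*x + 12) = (x + 7)/(x - 4)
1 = 1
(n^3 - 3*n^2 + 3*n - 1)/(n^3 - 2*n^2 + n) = (n - 1)/n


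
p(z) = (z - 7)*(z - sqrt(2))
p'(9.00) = 9.59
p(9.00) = 15.17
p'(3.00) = -2.41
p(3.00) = -6.34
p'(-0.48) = -9.37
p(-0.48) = 14.17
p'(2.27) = -3.87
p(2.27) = -4.05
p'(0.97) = -6.47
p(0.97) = 2.68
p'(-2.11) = -12.63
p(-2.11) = 32.11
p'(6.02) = 3.63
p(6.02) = -4.51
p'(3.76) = -0.89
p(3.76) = -7.60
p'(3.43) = -1.55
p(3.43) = -7.20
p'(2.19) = -4.03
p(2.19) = -3.73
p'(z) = 2*z - 7 - sqrt(2)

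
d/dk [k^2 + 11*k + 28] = 2*k + 11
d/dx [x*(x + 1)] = 2*x + 1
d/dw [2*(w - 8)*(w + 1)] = 4*w - 14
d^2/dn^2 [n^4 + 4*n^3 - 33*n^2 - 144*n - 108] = 12*n^2 + 24*n - 66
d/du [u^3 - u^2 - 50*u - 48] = 3*u^2 - 2*u - 50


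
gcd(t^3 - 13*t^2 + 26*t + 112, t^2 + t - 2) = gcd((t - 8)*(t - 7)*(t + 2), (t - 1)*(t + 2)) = t + 2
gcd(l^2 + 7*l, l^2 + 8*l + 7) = l + 7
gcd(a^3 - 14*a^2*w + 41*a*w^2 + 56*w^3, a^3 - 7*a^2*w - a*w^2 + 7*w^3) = -a^2 + 6*a*w + 7*w^2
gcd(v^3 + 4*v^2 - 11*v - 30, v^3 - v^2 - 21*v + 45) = v^2 + 2*v - 15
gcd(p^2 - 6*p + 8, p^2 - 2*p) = p - 2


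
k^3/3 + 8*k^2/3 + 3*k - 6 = (k/3 + 1)*(k - 1)*(k + 6)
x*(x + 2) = x^2 + 2*x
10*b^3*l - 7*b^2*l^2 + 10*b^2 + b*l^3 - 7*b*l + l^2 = (-5*b + l)*(-2*b + l)*(b*l + 1)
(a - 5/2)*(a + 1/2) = a^2 - 2*a - 5/4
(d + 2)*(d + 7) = d^2 + 9*d + 14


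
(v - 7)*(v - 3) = v^2 - 10*v + 21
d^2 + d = d*(d + 1)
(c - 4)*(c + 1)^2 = c^3 - 2*c^2 - 7*c - 4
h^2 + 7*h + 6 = (h + 1)*(h + 6)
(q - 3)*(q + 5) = q^2 + 2*q - 15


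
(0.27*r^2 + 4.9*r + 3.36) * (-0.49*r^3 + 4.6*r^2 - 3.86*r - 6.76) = -0.1323*r^5 - 1.159*r^4 + 19.8514*r^3 - 5.2832*r^2 - 46.0936*r - 22.7136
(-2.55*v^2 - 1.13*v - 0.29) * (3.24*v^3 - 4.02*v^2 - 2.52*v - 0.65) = -8.262*v^5 + 6.5898*v^4 + 10.029*v^3 + 5.6709*v^2 + 1.4653*v + 0.1885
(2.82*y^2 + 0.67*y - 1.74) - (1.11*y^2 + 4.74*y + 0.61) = 1.71*y^2 - 4.07*y - 2.35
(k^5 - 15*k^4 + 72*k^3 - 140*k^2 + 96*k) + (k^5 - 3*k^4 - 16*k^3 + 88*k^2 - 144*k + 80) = 2*k^5 - 18*k^4 + 56*k^3 - 52*k^2 - 48*k + 80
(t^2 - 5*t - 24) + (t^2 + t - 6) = 2*t^2 - 4*t - 30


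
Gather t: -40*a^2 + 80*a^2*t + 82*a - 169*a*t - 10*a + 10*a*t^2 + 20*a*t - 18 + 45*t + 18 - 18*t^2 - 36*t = -40*a^2 + 72*a + t^2*(10*a - 18) + t*(80*a^2 - 149*a + 9)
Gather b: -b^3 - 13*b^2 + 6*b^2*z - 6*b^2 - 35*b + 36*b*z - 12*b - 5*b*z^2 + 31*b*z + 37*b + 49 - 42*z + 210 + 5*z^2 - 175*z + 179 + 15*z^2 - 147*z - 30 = -b^3 + b^2*(6*z - 19) + b*(-5*z^2 + 67*z - 10) + 20*z^2 - 364*z + 408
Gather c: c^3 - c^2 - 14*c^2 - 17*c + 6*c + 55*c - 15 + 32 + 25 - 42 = c^3 - 15*c^2 + 44*c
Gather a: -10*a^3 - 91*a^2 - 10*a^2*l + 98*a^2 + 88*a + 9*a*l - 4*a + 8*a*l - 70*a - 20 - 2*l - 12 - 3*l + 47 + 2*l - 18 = -10*a^3 + a^2*(7 - 10*l) + a*(17*l + 14) - 3*l - 3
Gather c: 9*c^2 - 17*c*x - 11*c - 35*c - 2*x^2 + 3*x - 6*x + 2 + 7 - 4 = 9*c^2 + c*(-17*x - 46) - 2*x^2 - 3*x + 5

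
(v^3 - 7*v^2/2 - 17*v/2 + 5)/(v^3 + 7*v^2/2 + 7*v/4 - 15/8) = 4*(v^2 - 3*v - 10)/(4*v^2 + 16*v + 15)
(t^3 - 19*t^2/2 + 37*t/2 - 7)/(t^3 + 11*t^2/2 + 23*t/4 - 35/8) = 4*(t^2 - 9*t + 14)/(4*t^2 + 24*t + 35)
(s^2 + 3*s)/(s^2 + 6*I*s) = (s + 3)/(s + 6*I)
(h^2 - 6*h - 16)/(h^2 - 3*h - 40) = (h + 2)/(h + 5)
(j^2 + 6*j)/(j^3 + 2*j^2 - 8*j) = (j + 6)/(j^2 + 2*j - 8)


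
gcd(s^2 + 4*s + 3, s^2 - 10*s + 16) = 1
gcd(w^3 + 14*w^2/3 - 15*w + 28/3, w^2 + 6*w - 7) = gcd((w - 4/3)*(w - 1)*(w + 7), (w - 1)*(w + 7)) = w^2 + 6*w - 7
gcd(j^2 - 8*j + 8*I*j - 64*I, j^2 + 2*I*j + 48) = j + 8*I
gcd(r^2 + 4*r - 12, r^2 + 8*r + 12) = r + 6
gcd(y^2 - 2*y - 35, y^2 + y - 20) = y + 5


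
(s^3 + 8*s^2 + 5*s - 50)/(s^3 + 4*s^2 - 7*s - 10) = (s + 5)/(s + 1)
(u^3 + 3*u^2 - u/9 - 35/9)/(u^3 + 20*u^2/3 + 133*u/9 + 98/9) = (3*u^2 + 2*u - 5)/(3*u^2 + 13*u + 14)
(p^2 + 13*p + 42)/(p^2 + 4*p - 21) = (p + 6)/(p - 3)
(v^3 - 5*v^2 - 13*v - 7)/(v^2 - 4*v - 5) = (v^2 - 6*v - 7)/(v - 5)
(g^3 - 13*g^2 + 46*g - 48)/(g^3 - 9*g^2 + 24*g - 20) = (g^2 - 11*g + 24)/(g^2 - 7*g + 10)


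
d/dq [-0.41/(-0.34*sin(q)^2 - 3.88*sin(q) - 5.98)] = -(0.2788*sin(q) + 1.5908)*cos(q)/(0.34*sin(q)^2 + 3.88*sin(q) + 5.98)^2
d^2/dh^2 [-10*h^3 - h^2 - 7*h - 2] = -60*h - 2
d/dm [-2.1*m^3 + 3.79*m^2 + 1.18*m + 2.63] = -6.3*m^2 + 7.58*m + 1.18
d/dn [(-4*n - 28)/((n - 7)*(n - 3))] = 4*(n^2 + 14*n - 91)/(n^4 - 20*n^3 + 142*n^2 - 420*n + 441)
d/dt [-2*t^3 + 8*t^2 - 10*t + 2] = -6*t^2 + 16*t - 10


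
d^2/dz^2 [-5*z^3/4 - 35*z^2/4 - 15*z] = -15*z/2 - 35/2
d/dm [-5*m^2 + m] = 1 - 10*m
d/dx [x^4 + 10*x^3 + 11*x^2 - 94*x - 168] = 4*x^3 + 30*x^2 + 22*x - 94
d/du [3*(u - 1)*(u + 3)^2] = 3*(u + 3)*(3*u + 1)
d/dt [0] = 0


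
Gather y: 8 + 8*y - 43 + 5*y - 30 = 13*y - 65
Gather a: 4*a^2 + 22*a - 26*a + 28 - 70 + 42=4*a^2 - 4*a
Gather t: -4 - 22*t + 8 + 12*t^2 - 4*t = 12*t^2 - 26*t + 4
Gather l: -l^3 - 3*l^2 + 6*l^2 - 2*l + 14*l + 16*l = -l^3 + 3*l^2 + 28*l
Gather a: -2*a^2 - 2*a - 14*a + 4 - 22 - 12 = -2*a^2 - 16*a - 30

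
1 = 1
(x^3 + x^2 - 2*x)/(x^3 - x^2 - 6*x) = (x - 1)/(x - 3)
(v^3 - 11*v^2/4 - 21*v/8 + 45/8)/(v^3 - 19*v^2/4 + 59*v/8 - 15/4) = (2*v^2 - 3*v - 9)/(2*v^2 - 7*v + 6)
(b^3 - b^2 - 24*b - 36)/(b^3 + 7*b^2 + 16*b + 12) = (b - 6)/(b + 2)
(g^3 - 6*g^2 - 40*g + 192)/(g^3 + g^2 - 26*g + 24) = (g - 8)/(g - 1)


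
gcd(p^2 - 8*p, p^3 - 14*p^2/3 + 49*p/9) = p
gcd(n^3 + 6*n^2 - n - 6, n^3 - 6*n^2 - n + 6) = n^2 - 1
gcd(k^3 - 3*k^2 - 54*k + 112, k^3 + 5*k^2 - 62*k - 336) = k^2 - k - 56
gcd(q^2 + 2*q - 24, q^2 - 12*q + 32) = q - 4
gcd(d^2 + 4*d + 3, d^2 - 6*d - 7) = d + 1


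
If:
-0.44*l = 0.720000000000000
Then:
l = -1.64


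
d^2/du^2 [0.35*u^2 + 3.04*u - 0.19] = 0.700000000000000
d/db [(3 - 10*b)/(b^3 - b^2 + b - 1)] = (-10*b^3 + 10*b^2 - 10*b + (10*b - 3)*(3*b^2 - 2*b + 1) + 10)/(b^3 - b^2 + b - 1)^2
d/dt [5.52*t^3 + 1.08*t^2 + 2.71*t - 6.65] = 16.56*t^2 + 2.16*t + 2.71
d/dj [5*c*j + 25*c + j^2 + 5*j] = 5*c + 2*j + 5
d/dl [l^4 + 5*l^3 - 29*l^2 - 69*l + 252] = 4*l^3 + 15*l^2 - 58*l - 69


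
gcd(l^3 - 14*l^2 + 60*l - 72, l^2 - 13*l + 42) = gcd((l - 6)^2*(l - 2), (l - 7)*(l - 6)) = l - 6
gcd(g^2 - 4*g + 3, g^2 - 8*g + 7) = g - 1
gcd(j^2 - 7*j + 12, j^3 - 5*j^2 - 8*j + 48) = j - 4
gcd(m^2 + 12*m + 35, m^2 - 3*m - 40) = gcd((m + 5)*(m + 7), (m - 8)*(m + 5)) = m + 5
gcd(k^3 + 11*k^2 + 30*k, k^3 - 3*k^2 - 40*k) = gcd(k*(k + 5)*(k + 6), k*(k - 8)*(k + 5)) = k^2 + 5*k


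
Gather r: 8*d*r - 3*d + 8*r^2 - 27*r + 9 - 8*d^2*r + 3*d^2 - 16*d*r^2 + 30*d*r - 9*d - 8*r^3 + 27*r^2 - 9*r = 3*d^2 - 12*d - 8*r^3 + r^2*(35 - 16*d) + r*(-8*d^2 + 38*d - 36) + 9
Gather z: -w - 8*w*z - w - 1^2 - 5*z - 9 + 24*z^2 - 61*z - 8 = -2*w + 24*z^2 + z*(-8*w - 66) - 18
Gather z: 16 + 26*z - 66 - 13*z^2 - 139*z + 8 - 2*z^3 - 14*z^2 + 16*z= -2*z^3 - 27*z^2 - 97*z - 42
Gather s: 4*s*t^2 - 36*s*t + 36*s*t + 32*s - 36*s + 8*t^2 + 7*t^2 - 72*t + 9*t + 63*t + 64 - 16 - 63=s*(4*t^2 - 4) + 15*t^2 - 15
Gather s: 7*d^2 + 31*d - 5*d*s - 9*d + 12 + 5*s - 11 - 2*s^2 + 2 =7*d^2 + 22*d - 2*s^2 + s*(5 - 5*d) + 3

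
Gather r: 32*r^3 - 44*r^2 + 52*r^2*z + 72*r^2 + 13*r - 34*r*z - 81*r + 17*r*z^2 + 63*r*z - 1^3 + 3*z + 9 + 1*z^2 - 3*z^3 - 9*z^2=32*r^3 + r^2*(52*z + 28) + r*(17*z^2 + 29*z - 68) - 3*z^3 - 8*z^2 + 3*z + 8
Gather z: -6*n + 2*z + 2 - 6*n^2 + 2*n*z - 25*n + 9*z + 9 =-6*n^2 - 31*n + z*(2*n + 11) + 11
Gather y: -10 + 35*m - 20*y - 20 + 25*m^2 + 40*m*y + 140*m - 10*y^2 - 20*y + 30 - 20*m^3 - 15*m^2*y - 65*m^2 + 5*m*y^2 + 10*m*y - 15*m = -20*m^3 - 40*m^2 + 160*m + y^2*(5*m - 10) + y*(-15*m^2 + 50*m - 40)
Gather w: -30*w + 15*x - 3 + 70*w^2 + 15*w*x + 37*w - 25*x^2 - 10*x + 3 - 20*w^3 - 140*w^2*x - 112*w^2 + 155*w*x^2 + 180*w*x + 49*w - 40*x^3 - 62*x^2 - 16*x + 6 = -20*w^3 + w^2*(-140*x - 42) + w*(155*x^2 + 195*x + 56) - 40*x^3 - 87*x^2 - 11*x + 6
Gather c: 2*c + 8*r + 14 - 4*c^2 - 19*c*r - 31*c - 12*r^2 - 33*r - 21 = -4*c^2 + c*(-19*r - 29) - 12*r^2 - 25*r - 7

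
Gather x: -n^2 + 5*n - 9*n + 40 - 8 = -n^2 - 4*n + 32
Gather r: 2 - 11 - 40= -49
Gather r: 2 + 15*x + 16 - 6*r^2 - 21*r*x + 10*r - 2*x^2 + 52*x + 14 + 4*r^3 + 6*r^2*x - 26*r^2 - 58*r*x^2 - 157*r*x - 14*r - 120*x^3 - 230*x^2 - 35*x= 4*r^3 + r^2*(6*x - 32) + r*(-58*x^2 - 178*x - 4) - 120*x^3 - 232*x^2 + 32*x + 32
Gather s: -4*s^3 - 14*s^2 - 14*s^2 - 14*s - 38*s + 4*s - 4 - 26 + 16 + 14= -4*s^3 - 28*s^2 - 48*s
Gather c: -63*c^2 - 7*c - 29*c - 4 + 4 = -63*c^2 - 36*c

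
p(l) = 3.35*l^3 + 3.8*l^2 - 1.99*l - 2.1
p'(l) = 10.05*l^2 + 7.6*l - 1.99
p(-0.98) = 0.35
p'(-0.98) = 0.21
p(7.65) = 1704.85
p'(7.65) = 644.30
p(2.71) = 87.09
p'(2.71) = 92.41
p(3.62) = 199.41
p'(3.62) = 157.22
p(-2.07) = -11.41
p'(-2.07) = 25.34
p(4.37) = 341.34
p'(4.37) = 223.15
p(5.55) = 676.60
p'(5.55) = 349.76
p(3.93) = 252.11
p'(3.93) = 183.10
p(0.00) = -2.10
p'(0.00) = -1.99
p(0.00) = -2.10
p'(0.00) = -1.99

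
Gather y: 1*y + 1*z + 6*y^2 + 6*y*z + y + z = 6*y^2 + y*(6*z + 2) + 2*z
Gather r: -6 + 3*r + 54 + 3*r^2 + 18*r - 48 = 3*r^2 + 21*r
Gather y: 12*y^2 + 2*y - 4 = 12*y^2 + 2*y - 4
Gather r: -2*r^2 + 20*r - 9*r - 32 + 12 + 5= -2*r^2 + 11*r - 15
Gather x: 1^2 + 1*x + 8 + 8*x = 9*x + 9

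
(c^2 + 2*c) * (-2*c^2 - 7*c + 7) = -2*c^4 - 11*c^3 - 7*c^2 + 14*c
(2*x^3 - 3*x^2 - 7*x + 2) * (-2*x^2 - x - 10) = -4*x^5 + 4*x^4 - 3*x^3 + 33*x^2 + 68*x - 20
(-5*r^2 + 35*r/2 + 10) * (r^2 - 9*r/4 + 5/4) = -5*r^4 + 115*r^3/4 - 285*r^2/8 - 5*r/8 + 25/2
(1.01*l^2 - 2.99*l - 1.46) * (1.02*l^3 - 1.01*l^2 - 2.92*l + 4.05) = 1.0302*l^5 - 4.0699*l^4 - 1.4185*l^3 + 14.2959*l^2 - 7.8463*l - 5.913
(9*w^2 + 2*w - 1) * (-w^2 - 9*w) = -9*w^4 - 83*w^3 - 17*w^2 + 9*w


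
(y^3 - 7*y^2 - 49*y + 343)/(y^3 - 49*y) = (y - 7)/y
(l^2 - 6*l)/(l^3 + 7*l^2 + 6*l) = (l - 6)/(l^2 + 7*l + 6)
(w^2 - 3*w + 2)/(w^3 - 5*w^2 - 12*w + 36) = (w - 1)/(w^2 - 3*w - 18)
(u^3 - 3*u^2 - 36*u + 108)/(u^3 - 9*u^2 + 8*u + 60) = (u^2 + 3*u - 18)/(u^2 - 3*u - 10)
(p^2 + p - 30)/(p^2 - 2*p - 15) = (p + 6)/(p + 3)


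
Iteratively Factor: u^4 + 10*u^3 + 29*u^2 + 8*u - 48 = (u - 1)*(u^3 + 11*u^2 + 40*u + 48) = (u - 1)*(u + 3)*(u^2 + 8*u + 16) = (u - 1)*(u + 3)*(u + 4)*(u + 4)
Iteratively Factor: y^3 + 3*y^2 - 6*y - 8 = (y + 1)*(y^2 + 2*y - 8) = (y + 1)*(y + 4)*(y - 2)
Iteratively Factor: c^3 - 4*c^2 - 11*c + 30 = (c + 3)*(c^2 - 7*c + 10) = (c - 5)*(c + 3)*(c - 2)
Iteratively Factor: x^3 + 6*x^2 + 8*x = (x + 2)*(x^2 + 4*x) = x*(x + 2)*(x + 4)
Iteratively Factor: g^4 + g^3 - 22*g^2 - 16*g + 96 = (g - 4)*(g^3 + 5*g^2 - 2*g - 24) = (g - 4)*(g - 2)*(g^2 + 7*g + 12) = (g - 4)*(g - 2)*(g + 3)*(g + 4)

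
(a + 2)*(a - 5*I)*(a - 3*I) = a^3 + 2*a^2 - 8*I*a^2 - 15*a - 16*I*a - 30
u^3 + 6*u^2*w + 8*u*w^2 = u*(u + 2*w)*(u + 4*w)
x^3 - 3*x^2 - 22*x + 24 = (x - 6)*(x - 1)*(x + 4)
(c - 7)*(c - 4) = c^2 - 11*c + 28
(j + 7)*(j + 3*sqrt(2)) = j^2 + 3*sqrt(2)*j + 7*j + 21*sqrt(2)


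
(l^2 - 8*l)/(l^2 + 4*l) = (l - 8)/(l + 4)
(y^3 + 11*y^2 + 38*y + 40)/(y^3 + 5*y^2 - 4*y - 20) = (y + 4)/(y - 2)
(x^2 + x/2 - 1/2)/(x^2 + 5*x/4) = 2*(2*x^2 + x - 1)/(x*(4*x + 5))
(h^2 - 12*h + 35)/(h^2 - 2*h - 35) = (h - 5)/(h + 5)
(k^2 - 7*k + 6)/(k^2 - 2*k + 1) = (k - 6)/(k - 1)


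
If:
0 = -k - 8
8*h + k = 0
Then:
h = 1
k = -8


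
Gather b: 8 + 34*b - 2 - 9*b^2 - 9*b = -9*b^2 + 25*b + 6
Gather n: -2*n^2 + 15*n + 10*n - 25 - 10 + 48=-2*n^2 + 25*n + 13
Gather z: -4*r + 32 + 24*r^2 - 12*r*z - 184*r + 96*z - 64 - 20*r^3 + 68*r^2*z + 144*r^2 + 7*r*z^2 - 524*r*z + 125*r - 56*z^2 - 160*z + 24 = -20*r^3 + 168*r^2 - 63*r + z^2*(7*r - 56) + z*(68*r^2 - 536*r - 64) - 8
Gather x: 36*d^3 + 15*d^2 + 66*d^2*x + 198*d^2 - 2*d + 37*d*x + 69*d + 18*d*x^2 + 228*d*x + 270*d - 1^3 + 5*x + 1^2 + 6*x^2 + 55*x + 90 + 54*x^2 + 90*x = 36*d^3 + 213*d^2 + 337*d + x^2*(18*d + 60) + x*(66*d^2 + 265*d + 150) + 90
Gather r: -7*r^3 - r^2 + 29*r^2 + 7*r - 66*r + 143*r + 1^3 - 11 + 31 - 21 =-7*r^3 + 28*r^2 + 84*r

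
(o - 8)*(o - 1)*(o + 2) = o^3 - 7*o^2 - 10*o + 16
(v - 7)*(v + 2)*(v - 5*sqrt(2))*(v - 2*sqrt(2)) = v^4 - 7*sqrt(2)*v^3 - 5*v^3 + 6*v^2 + 35*sqrt(2)*v^2 - 100*v + 98*sqrt(2)*v - 280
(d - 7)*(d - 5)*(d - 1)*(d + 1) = d^4 - 12*d^3 + 34*d^2 + 12*d - 35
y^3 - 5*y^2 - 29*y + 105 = (y - 7)*(y - 3)*(y + 5)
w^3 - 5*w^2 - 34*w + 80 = (w - 8)*(w - 2)*(w + 5)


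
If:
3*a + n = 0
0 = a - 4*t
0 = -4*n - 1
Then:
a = 1/12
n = -1/4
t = 1/48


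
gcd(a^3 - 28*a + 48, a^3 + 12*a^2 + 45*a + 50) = 1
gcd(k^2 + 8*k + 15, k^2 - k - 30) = k + 5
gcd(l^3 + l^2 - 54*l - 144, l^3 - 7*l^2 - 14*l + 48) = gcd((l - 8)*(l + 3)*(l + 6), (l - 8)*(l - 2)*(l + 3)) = l^2 - 5*l - 24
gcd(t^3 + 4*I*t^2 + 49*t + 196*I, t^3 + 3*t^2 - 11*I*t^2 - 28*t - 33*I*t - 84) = t - 7*I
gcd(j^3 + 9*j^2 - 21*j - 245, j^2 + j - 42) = j + 7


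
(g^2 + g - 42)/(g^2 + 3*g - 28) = (g - 6)/(g - 4)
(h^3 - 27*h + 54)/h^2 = h - 27/h + 54/h^2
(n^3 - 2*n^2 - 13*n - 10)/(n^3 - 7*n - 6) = (n - 5)/(n - 3)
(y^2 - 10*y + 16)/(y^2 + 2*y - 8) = (y - 8)/(y + 4)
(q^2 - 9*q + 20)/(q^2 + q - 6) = (q^2 - 9*q + 20)/(q^2 + q - 6)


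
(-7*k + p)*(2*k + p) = -14*k^2 - 5*k*p + p^2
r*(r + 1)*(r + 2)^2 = r^4 + 5*r^3 + 8*r^2 + 4*r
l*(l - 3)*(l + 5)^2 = l^4 + 7*l^3 - 5*l^2 - 75*l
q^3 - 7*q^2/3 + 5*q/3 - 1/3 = (q - 1)^2*(q - 1/3)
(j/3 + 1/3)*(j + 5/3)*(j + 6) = j^3/3 + 26*j^2/9 + 53*j/9 + 10/3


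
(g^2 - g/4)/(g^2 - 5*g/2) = (4*g - 1)/(2*(2*g - 5))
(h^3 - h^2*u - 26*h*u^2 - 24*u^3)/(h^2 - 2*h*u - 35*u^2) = (-h^3 + h^2*u + 26*h*u^2 + 24*u^3)/(-h^2 + 2*h*u + 35*u^2)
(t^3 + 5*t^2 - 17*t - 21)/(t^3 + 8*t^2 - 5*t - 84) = (t + 1)/(t + 4)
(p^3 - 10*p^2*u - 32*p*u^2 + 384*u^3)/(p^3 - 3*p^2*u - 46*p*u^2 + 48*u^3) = (p - 8*u)/(p - u)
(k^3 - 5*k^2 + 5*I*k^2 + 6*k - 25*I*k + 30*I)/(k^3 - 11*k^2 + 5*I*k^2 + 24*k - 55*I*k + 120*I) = (k - 2)/(k - 8)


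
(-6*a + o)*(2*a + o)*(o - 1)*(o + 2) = -12*a^2*o^2 - 12*a^2*o + 24*a^2 - 4*a*o^3 - 4*a*o^2 + 8*a*o + o^4 + o^3 - 2*o^2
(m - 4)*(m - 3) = m^2 - 7*m + 12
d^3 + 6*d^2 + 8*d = d*(d + 2)*(d + 4)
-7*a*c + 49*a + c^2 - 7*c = (-7*a + c)*(c - 7)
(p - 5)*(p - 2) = p^2 - 7*p + 10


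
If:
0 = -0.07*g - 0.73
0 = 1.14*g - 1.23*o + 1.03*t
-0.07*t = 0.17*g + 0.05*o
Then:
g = -10.43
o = 7.22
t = 20.17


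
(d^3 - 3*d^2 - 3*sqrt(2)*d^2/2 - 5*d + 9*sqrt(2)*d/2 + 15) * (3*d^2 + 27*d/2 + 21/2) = 3*d^5 - 9*sqrt(2)*d^4/2 + 9*d^4/2 - 45*d^3 - 27*sqrt(2)*d^3/4 - 54*d^2 + 45*sqrt(2)*d^2 + 189*sqrt(2)*d/4 + 150*d + 315/2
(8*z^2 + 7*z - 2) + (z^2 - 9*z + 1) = 9*z^2 - 2*z - 1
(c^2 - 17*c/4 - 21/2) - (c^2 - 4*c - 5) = -c/4 - 11/2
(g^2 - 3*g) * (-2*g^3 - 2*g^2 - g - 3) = -2*g^5 + 4*g^4 + 5*g^3 + 9*g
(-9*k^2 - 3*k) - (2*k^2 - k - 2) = -11*k^2 - 2*k + 2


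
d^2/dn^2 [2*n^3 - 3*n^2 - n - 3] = 12*n - 6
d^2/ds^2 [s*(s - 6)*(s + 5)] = 6*s - 2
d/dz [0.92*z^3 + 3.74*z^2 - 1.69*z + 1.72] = 2.76*z^2 + 7.48*z - 1.69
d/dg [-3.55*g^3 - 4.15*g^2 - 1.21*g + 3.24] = -10.65*g^2 - 8.3*g - 1.21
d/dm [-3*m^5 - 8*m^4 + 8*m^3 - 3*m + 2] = -15*m^4 - 32*m^3 + 24*m^2 - 3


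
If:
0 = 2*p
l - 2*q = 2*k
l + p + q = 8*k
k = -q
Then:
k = 0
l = 0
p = 0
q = 0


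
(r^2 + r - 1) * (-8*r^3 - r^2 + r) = -8*r^5 - 9*r^4 + 8*r^3 + 2*r^2 - r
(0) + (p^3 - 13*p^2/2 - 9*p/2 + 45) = p^3 - 13*p^2/2 - 9*p/2 + 45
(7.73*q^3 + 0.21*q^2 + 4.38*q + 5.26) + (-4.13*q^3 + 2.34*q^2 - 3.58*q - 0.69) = 3.6*q^3 + 2.55*q^2 + 0.8*q + 4.57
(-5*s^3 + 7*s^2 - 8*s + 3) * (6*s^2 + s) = -30*s^5 + 37*s^4 - 41*s^3 + 10*s^2 + 3*s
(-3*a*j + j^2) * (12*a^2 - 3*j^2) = -36*a^3*j + 12*a^2*j^2 + 9*a*j^3 - 3*j^4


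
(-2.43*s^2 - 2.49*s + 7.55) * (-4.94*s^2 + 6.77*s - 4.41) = 12.0042*s^4 - 4.1505*s^3 - 43.438*s^2 + 62.0944*s - 33.2955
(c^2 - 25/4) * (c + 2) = c^3 + 2*c^2 - 25*c/4 - 25/2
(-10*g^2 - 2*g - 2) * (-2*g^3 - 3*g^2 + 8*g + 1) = 20*g^5 + 34*g^4 - 70*g^3 - 20*g^2 - 18*g - 2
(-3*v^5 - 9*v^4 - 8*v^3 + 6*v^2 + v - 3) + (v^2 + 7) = -3*v^5 - 9*v^4 - 8*v^3 + 7*v^2 + v + 4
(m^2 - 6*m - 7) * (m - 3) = m^3 - 9*m^2 + 11*m + 21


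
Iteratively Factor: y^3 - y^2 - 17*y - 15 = (y + 3)*(y^2 - 4*y - 5) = (y - 5)*(y + 3)*(y + 1)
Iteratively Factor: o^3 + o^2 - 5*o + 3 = (o - 1)*(o^2 + 2*o - 3) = (o - 1)^2*(o + 3)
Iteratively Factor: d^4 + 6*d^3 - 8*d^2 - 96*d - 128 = (d + 2)*(d^3 + 4*d^2 - 16*d - 64) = (d - 4)*(d + 2)*(d^2 + 8*d + 16) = (d - 4)*(d + 2)*(d + 4)*(d + 4)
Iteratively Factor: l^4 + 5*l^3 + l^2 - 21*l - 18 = (l - 2)*(l^3 + 7*l^2 + 15*l + 9) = (l - 2)*(l + 1)*(l^2 + 6*l + 9) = (l - 2)*(l + 1)*(l + 3)*(l + 3)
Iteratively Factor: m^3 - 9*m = (m)*(m^2 - 9) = m*(m + 3)*(m - 3)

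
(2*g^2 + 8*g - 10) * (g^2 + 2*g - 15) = 2*g^4 + 12*g^3 - 24*g^2 - 140*g + 150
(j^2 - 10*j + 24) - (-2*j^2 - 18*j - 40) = 3*j^2 + 8*j + 64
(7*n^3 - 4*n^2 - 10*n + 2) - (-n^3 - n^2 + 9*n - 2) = 8*n^3 - 3*n^2 - 19*n + 4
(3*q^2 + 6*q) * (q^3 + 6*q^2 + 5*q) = 3*q^5 + 24*q^4 + 51*q^3 + 30*q^2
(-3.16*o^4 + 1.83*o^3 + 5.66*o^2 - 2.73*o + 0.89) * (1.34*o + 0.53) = -4.2344*o^5 + 0.7774*o^4 + 8.5543*o^3 - 0.6584*o^2 - 0.2543*o + 0.4717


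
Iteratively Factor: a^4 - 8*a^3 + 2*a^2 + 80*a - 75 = (a - 5)*(a^3 - 3*a^2 - 13*a + 15) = (a - 5)^2*(a^2 + 2*a - 3) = (a - 5)^2*(a + 3)*(a - 1)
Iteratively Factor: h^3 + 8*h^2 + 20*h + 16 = (h + 4)*(h^2 + 4*h + 4) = (h + 2)*(h + 4)*(h + 2)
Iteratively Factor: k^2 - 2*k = (k - 2)*(k)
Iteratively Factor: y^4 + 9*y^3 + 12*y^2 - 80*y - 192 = (y + 4)*(y^3 + 5*y^2 - 8*y - 48) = (y + 4)^2*(y^2 + y - 12) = (y - 3)*(y + 4)^2*(y + 4)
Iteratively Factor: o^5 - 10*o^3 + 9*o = (o + 1)*(o^4 - o^3 - 9*o^2 + 9*o) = (o + 1)*(o + 3)*(o^3 - 4*o^2 + 3*o) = (o - 1)*(o + 1)*(o + 3)*(o^2 - 3*o) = (o - 3)*(o - 1)*(o + 1)*(o + 3)*(o)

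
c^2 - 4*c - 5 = (c - 5)*(c + 1)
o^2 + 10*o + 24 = (o + 4)*(o + 6)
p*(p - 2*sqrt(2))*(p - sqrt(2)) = p^3 - 3*sqrt(2)*p^2 + 4*p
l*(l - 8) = l^2 - 8*l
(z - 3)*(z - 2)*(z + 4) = z^3 - z^2 - 14*z + 24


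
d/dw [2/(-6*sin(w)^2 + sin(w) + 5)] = 2*(12*sin(w) - 1)*cos(w)/(-6*sin(w)^2 + sin(w) + 5)^2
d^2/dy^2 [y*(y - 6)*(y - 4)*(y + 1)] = 12*y^2 - 54*y + 28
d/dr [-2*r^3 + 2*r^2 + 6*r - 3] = -6*r^2 + 4*r + 6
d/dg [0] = 0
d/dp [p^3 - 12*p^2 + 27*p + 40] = 3*p^2 - 24*p + 27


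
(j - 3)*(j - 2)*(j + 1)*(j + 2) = j^4 - 2*j^3 - 7*j^2 + 8*j + 12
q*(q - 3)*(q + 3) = q^3 - 9*q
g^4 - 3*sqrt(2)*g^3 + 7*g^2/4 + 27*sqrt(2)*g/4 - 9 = (g - 3/2)*(g + 3/2)*(g - 2*sqrt(2))*(g - sqrt(2))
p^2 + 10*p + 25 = (p + 5)^2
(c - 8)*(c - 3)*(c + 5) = c^3 - 6*c^2 - 31*c + 120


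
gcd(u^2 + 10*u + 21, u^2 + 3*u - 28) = u + 7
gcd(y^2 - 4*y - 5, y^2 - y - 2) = y + 1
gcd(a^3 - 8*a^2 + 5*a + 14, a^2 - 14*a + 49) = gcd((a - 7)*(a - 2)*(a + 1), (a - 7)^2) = a - 7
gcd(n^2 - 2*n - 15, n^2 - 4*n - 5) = n - 5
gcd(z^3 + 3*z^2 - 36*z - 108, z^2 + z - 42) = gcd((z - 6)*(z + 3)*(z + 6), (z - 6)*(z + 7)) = z - 6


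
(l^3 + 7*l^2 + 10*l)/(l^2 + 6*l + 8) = l*(l + 5)/(l + 4)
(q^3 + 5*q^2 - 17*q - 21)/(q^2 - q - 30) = (-q^3 - 5*q^2 + 17*q + 21)/(-q^2 + q + 30)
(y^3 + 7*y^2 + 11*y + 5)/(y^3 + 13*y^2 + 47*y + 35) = (y + 1)/(y + 7)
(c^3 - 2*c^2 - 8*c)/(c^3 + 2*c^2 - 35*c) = (c^2 - 2*c - 8)/(c^2 + 2*c - 35)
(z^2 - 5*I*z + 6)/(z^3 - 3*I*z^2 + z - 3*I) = (z - 6*I)/(z^2 - 4*I*z - 3)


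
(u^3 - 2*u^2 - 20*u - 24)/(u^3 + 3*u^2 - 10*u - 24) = (u^2 - 4*u - 12)/(u^2 + u - 12)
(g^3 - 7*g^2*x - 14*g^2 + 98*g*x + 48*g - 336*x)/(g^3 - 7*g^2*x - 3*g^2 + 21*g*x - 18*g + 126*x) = (g - 8)/(g + 3)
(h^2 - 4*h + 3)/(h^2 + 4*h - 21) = (h - 1)/(h + 7)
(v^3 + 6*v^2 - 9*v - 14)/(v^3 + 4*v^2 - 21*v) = (v^2 - v - 2)/(v*(v - 3))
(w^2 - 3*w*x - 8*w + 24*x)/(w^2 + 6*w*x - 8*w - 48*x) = (w - 3*x)/(w + 6*x)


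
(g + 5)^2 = g^2 + 10*g + 25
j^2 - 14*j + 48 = (j - 8)*(j - 6)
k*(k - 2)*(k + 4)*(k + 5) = k^4 + 7*k^3 + 2*k^2 - 40*k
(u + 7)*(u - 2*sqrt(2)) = u^2 - 2*sqrt(2)*u + 7*u - 14*sqrt(2)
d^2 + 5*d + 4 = (d + 1)*(d + 4)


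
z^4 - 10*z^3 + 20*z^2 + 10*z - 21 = (z - 7)*(z - 3)*(z - 1)*(z + 1)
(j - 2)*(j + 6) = j^2 + 4*j - 12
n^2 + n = n*(n + 1)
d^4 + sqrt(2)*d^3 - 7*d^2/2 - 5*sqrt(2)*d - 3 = (d - 3*sqrt(2)/2)*(d + sqrt(2)/2)*(d + sqrt(2))^2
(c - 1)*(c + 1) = c^2 - 1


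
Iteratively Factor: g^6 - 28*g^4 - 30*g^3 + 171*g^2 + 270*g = (g + 3)*(g^5 - 3*g^4 - 19*g^3 + 27*g^2 + 90*g) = (g + 3)^2*(g^4 - 6*g^3 - g^2 + 30*g) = (g - 5)*(g + 3)^2*(g^3 - g^2 - 6*g) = (g - 5)*(g - 3)*(g + 3)^2*(g^2 + 2*g) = (g - 5)*(g - 3)*(g + 2)*(g + 3)^2*(g)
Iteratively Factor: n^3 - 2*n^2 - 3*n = (n)*(n^2 - 2*n - 3) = n*(n + 1)*(n - 3)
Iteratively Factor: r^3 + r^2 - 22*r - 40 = (r + 2)*(r^2 - r - 20) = (r + 2)*(r + 4)*(r - 5)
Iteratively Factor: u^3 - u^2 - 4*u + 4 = (u - 2)*(u^2 + u - 2) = (u - 2)*(u + 2)*(u - 1)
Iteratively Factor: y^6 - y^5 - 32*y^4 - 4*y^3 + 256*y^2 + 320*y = (y - 4)*(y^5 + 3*y^4 - 20*y^3 - 84*y^2 - 80*y) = (y - 4)*(y + 2)*(y^4 + y^3 - 22*y^2 - 40*y) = (y - 4)*(y + 2)*(y + 4)*(y^3 - 3*y^2 - 10*y) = (y - 5)*(y - 4)*(y + 2)*(y + 4)*(y^2 + 2*y) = y*(y - 5)*(y - 4)*(y + 2)*(y + 4)*(y + 2)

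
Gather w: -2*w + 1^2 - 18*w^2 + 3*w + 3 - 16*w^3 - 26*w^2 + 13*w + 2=-16*w^3 - 44*w^2 + 14*w + 6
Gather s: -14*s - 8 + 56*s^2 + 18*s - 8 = 56*s^2 + 4*s - 16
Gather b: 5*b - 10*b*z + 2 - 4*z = b*(5 - 10*z) - 4*z + 2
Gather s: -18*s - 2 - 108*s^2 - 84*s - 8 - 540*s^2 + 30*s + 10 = -648*s^2 - 72*s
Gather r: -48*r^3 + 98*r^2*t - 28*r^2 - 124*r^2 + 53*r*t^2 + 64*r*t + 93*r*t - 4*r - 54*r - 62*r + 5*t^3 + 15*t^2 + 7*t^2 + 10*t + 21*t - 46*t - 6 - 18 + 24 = -48*r^3 + r^2*(98*t - 152) + r*(53*t^2 + 157*t - 120) + 5*t^3 + 22*t^2 - 15*t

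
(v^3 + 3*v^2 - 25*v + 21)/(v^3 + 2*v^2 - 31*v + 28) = (v - 3)/(v - 4)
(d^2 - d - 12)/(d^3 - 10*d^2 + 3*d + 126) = (d - 4)/(d^2 - 13*d + 42)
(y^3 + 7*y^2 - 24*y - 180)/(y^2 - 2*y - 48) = (y^2 + y - 30)/(y - 8)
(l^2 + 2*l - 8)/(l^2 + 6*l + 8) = (l - 2)/(l + 2)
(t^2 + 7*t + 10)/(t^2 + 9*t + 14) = (t + 5)/(t + 7)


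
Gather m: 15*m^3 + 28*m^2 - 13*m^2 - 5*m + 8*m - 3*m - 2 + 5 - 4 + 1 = 15*m^3 + 15*m^2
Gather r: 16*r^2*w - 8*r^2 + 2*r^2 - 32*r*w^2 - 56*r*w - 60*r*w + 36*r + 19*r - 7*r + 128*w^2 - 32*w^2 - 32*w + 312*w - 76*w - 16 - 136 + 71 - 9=r^2*(16*w - 6) + r*(-32*w^2 - 116*w + 48) + 96*w^2 + 204*w - 90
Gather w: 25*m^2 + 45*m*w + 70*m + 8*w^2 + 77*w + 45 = 25*m^2 + 70*m + 8*w^2 + w*(45*m + 77) + 45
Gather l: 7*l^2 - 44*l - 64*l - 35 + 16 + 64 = 7*l^2 - 108*l + 45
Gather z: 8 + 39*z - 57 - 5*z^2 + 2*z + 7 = -5*z^2 + 41*z - 42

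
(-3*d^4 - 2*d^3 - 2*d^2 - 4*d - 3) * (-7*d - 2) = 21*d^5 + 20*d^4 + 18*d^3 + 32*d^2 + 29*d + 6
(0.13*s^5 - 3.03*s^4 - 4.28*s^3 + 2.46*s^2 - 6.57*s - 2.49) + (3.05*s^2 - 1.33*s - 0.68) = 0.13*s^5 - 3.03*s^4 - 4.28*s^3 + 5.51*s^2 - 7.9*s - 3.17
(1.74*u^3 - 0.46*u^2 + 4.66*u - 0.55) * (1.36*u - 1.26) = 2.3664*u^4 - 2.818*u^3 + 6.9172*u^2 - 6.6196*u + 0.693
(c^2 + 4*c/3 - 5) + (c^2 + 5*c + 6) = 2*c^2 + 19*c/3 + 1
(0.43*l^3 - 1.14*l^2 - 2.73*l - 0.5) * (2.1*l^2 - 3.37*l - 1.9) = 0.903*l^5 - 3.8431*l^4 - 2.7082*l^3 + 10.3161*l^2 + 6.872*l + 0.95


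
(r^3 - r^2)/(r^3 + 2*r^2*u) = (r - 1)/(r + 2*u)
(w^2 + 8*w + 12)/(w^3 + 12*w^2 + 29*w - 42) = (w + 2)/(w^2 + 6*w - 7)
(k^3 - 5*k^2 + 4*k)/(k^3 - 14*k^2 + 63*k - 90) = k*(k^2 - 5*k + 4)/(k^3 - 14*k^2 + 63*k - 90)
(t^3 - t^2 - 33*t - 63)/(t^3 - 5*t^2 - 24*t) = (t^2 - 4*t - 21)/(t*(t - 8))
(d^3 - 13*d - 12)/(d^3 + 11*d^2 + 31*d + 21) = (d - 4)/(d + 7)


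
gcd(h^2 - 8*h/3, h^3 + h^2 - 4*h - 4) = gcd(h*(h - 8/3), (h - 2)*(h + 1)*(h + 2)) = 1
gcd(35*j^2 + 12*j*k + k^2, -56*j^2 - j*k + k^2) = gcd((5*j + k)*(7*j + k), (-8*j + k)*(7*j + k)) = 7*j + k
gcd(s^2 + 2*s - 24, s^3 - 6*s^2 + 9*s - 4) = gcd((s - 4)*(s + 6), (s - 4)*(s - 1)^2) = s - 4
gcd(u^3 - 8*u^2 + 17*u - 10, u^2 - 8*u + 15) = u - 5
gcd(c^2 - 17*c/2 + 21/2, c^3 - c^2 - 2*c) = 1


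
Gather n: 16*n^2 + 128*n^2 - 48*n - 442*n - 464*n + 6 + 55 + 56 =144*n^2 - 954*n + 117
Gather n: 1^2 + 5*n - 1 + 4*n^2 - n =4*n^2 + 4*n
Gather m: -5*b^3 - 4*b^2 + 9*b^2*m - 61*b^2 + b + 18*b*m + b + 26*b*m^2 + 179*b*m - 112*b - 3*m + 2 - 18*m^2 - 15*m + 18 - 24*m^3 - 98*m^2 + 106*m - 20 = -5*b^3 - 65*b^2 - 110*b - 24*m^3 + m^2*(26*b - 116) + m*(9*b^2 + 197*b + 88)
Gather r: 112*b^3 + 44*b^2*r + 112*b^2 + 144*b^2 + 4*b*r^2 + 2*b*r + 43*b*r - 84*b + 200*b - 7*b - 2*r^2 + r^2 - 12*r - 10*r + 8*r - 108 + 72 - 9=112*b^3 + 256*b^2 + 109*b + r^2*(4*b - 1) + r*(44*b^2 + 45*b - 14) - 45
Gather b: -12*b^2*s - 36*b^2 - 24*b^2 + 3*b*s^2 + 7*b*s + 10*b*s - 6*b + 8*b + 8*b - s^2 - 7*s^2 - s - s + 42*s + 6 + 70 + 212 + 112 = b^2*(-12*s - 60) + b*(3*s^2 + 17*s + 10) - 8*s^2 + 40*s + 400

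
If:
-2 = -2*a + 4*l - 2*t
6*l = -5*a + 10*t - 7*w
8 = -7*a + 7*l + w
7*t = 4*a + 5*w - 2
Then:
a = -43/34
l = -66/119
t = 275/238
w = 103/34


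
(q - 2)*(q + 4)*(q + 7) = q^3 + 9*q^2 + 6*q - 56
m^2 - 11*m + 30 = (m - 6)*(m - 5)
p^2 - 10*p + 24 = (p - 6)*(p - 4)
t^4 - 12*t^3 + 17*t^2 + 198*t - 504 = (t - 7)*(t - 6)*(t - 3)*(t + 4)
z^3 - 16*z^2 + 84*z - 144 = (z - 6)^2*(z - 4)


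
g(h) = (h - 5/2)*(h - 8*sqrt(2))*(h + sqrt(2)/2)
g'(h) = (h - 5/2)*(h - 8*sqrt(2)) + (h - 5/2)*(h + sqrt(2)/2) + (h - 8*sqrt(2))*(h + sqrt(2)/2)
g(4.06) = -53.94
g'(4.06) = -38.46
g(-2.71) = -146.34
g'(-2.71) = 111.59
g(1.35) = 23.57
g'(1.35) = -11.40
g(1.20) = 25.07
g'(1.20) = -8.62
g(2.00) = 12.61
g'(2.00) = -21.91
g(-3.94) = -317.58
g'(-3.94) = 168.37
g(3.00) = -15.41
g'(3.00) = -33.12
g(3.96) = -50.11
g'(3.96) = -38.24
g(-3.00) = -180.51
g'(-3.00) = 124.16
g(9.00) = -145.99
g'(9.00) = 25.60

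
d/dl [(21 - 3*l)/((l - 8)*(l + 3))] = 3*(l^2 - 14*l + 59)/(l^4 - 10*l^3 - 23*l^2 + 240*l + 576)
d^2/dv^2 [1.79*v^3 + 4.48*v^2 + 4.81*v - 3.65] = 10.74*v + 8.96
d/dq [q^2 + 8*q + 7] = 2*q + 8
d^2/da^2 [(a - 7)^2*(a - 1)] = 6*a - 30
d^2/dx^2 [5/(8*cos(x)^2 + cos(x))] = 5*(-64*(1 - cos(2*x))^2 + 30*cos(x) - 129*cos(2*x)/2 - 6*cos(3*x) + 387/2)/((8*cos(x) + 1)^3*cos(x)^3)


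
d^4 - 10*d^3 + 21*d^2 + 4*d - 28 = (d - 7)*(d - 2)^2*(d + 1)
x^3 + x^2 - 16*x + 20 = (x - 2)^2*(x + 5)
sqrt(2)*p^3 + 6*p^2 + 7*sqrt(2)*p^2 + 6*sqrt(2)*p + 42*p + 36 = (p + 6)*(p + 3*sqrt(2))*(sqrt(2)*p + sqrt(2))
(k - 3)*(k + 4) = k^2 + k - 12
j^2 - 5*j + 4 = (j - 4)*(j - 1)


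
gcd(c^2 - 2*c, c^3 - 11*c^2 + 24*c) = c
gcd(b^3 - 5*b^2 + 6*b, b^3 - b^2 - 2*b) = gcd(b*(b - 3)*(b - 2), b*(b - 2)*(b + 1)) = b^2 - 2*b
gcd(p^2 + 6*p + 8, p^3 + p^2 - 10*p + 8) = p + 4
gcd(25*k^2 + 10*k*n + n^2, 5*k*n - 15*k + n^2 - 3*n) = 5*k + n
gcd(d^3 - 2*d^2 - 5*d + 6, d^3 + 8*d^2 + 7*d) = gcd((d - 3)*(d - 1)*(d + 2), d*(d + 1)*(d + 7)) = 1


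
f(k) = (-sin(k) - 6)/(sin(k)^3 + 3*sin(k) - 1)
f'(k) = (-3*sin(k)^2*cos(k) - 3*cos(k))*(-sin(k) - 6)/(sin(k)^3 + 3*sin(k) - 1)^2 - cos(k)/(sin(k)^3 + 3*sin(k) - 1) = (2*sin(k)^3 + 18*sin(k)^2 + 19)*cos(k)/(sin(k)^3 + 3*sin(k) - 1)^2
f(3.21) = 4.92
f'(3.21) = -13.10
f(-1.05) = 1.21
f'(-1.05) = 0.86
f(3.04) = 8.78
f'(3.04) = -39.55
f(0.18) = 13.52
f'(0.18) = 92.21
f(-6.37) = 4.69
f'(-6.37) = 11.99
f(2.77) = -46.39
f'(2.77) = -1063.12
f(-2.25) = 1.37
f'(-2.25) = -1.26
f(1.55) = -2.33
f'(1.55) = 0.09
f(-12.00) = -8.55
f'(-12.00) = 35.39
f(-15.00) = 1.66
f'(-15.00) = -1.90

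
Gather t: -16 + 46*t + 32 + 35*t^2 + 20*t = 35*t^2 + 66*t + 16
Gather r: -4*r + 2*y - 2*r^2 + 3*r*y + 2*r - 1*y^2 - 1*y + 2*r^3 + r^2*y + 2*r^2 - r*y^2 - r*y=2*r^3 + r^2*y + r*(-y^2 + 2*y - 2) - y^2 + y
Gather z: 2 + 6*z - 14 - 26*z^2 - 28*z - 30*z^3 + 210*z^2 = -30*z^3 + 184*z^2 - 22*z - 12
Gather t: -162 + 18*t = 18*t - 162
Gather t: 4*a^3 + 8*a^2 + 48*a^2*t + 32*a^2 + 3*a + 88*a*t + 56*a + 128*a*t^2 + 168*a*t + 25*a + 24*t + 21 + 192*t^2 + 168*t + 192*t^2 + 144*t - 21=4*a^3 + 40*a^2 + 84*a + t^2*(128*a + 384) + t*(48*a^2 + 256*a + 336)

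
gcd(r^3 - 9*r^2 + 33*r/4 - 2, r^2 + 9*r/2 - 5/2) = r - 1/2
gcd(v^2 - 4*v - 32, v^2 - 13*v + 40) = v - 8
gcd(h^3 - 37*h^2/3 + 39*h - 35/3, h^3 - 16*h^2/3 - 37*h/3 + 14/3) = h^2 - 22*h/3 + 7/3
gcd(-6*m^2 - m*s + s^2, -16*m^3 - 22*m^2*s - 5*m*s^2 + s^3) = 2*m + s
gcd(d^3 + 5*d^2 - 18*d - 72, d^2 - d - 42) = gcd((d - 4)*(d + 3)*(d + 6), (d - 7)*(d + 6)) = d + 6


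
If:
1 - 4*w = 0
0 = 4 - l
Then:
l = 4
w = 1/4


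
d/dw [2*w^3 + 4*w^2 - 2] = 2*w*(3*w + 4)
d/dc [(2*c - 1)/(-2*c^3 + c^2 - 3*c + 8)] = (-4*c^3 + 2*c^2 - 6*c + (2*c - 1)*(6*c^2 - 2*c + 3) + 16)/(2*c^3 - c^2 + 3*c - 8)^2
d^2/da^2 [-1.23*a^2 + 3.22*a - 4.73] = -2.46000000000000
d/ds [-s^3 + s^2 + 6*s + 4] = -3*s^2 + 2*s + 6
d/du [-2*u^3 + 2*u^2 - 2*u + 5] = -6*u^2 + 4*u - 2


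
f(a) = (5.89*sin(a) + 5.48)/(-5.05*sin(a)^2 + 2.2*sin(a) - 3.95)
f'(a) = (10.1*sin(a)*cos(a) - 2.2*cos(a))*(5.89*sin(a) + 5.48)/(-5.05*sin(a)^2 + 2.2*sin(a) - 3.95)^2 + 5.89*cos(a)/(-5.05*sin(a)^2 + 2.2*sin(a) - 3.95) = (29.7445*sin(a)^2 + 55.348*sin(a) - 35.3215)*cos(a)/(25.5025*sin(a)^4 - 22.22*sin(a)^3 + 44.735*sin(a)^2 - 17.38*sin(a) + 15.6025)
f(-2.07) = -0.03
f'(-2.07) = 0.31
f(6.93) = -2.03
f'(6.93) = 0.35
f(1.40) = -1.69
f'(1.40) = 0.18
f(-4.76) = -1.67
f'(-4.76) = 0.05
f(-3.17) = -1.45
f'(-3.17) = 2.23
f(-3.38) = -1.85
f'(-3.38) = 1.45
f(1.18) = -1.75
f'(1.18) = 0.40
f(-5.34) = -1.87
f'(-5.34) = 0.57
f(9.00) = -2.03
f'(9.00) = 0.45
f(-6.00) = -1.91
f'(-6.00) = -1.21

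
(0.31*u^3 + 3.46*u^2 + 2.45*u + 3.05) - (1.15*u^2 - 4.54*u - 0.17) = 0.31*u^3 + 2.31*u^2 + 6.99*u + 3.22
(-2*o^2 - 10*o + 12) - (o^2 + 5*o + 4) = -3*o^2 - 15*o + 8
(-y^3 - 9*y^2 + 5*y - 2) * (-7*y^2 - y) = 7*y^5 + 64*y^4 - 26*y^3 + 9*y^2 + 2*y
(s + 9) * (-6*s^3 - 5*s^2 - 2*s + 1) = -6*s^4 - 59*s^3 - 47*s^2 - 17*s + 9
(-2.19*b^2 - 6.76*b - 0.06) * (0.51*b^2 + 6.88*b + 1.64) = -1.1169*b^4 - 18.5148*b^3 - 50.131*b^2 - 11.4992*b - 0.0984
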